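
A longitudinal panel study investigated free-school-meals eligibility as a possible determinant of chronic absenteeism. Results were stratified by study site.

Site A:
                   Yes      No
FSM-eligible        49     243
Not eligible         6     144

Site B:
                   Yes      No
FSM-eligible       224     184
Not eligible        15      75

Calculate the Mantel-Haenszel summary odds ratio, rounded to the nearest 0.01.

5.62

OR_MH = Σ(aᵢdᵢ/nᵢ) / Σ(bᵢcᵢ/nᵢ), where nᵢ is the stratum total.
Stratum 1 (Site A): n = 442; a·d/n = 49·144/442 = 15.9638; b·c/n = 243·6/442 = 3.2986
Stratum 2 (Site B): n = 498; a·d/n = 224·75/498 = 33.7349; b·c/n = 184·15/498 = 5.5422
OR_MH = (15.9638 + 33.7349) / (3.2986 + 5.5422) = 49.6987 / 8.8408 = 5.62151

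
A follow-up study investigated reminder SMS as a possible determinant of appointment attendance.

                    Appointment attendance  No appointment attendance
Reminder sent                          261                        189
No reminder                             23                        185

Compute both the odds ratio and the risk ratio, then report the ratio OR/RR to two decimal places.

2.12

Cells: a = 261, b = 189, c = 23, d = 185.
OR = (261·185)/(189·23) = 48285/4347 = 11.10766
Risk in exposed = 261/450 = 0.58000; risk in unexposed = 23/208 = 0.11058; RR = 5.24522
OR/RR = 11.10766 / 5.24522 = 2.11767
The outcome is not rare, so the OR lies further from 1 than the RR.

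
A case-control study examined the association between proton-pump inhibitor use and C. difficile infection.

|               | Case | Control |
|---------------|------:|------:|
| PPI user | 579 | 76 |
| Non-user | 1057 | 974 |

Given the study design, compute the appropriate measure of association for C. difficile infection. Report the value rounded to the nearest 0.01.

Cells: a = 579, b = 76, c = 1057, d = 974.
This is a case-control study: participants were sampled on outcome status, so risks in the source population cannot be estimated directly — relative risk is not valid here. The odds ratio is the appropriate measure.
OR = (a·d)/(b·c) = (579 × 974) / (76 × 1057) = 563946 / 80332 = 7.02019

7.02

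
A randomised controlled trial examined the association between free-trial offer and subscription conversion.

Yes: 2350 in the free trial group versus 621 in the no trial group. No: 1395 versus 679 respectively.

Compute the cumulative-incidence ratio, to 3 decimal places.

1.314

From the description: a = 2350, b = 1395, c = 621, d = 679.
Risk in exposed = 2350/3745 = 0.62750; risk in unexposed = 621/1300 = 0.47769.
RR = 0.62750 / 0.47769 = 1.31361
The risk among the exposed is 1.31 times that among the unexposed.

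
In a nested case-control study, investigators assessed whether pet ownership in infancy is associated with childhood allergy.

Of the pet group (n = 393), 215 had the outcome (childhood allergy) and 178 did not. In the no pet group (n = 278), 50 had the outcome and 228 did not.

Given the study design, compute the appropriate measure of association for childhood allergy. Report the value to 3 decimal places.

From the description: a = 215, b = 178, c = 50, d = 228.
This is a nested case-control study: participants were sampled on outcome status, so risks in the source population cannot be estimated directly — relative risk is not valid here. The odds ratio is the appropriate measure.
OR = (a·d)/(b·c) = (215 × 228) / (178 × 50) = 49020 / 8900 = 5.50787

5.508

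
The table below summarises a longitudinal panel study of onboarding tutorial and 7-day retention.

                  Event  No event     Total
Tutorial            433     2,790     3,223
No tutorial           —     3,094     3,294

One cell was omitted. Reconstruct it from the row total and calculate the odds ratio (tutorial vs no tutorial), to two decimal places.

The missing cell is in the unexposed row: 3294 − 3094 = 200.
So a = 433, b = 2790, c = 200, d = 3094.
OR = (a·d)/(b·c) = (433 × 3094) / (2790 × 200) = 1339702 / 558000 = 2.40090

2.40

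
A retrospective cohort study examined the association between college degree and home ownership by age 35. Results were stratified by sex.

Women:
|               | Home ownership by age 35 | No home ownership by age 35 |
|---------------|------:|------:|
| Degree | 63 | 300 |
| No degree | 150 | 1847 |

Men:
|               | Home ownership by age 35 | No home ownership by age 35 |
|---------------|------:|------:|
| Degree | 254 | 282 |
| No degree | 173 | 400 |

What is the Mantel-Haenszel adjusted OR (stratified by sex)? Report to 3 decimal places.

OR_MH = Σ(aᵢdᵢ/nᵢ) / Σ(bᵢcᵢ/nᵢ), where nᵢ is the stratum total.
Stratum 1 (Women): n = 2360; a·d/n = 63·1847/2360 = 49.3055; b·c/n = 300·150/2360 = 19.0678
Stratum 2 (Men): n = 1109; a·d/n = 254·400/1109 = 91.6141; b·c/n = 282·173/1109 = 43.9910
OR_MH = (49.3055 + 91.6141) / (19.0678 + 43.9910) = 140.9196 / 63.0588 = 2.23473

2.235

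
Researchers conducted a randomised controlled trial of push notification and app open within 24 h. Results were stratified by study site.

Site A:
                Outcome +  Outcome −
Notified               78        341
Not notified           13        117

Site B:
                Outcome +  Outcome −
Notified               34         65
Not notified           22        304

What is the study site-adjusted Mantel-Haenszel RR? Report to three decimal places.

2.961

RR_MH = Σ(aᵢ·n₀ᵢ/nᵢ) / Σ(cᵢ·n₁ᵢ/nᵢ), with n₁ᵢ = aᵢ+bᵢ (exposed), n₀ᵢ = cᵢ+dᵢ (unexposed), nᵢ = n₁ᵢ+n₀ᵢ.
Stratum 1 (Site A): n₁ = 419, n₀ = 130, n = 549; a·n₀/n = 78·130/549 = 18.4699; c·n₁/n = 13·419/549 = 9.9217
Stratum 2 (Site B): n₁ = 99, n₀ = 326, n = 425; a·n₀/n = 34·326/425 = 26.0800; c·n₁/n = 22·99/425 = 5.1247
RR_MH = (18.4699 + 26.0800) / (9.9217 + 5.1247) = 44.5499 / 15.0464 = 2.96084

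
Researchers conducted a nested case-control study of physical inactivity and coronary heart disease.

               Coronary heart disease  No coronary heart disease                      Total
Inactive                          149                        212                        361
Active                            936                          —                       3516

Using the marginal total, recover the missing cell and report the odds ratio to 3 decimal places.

1.937

The missing cell is in the unexposed row: 3516 − 936 = 2580.
So a = 149, b = 212, c = 936, d = 2580.
OR = (a·d)/(b·c) = (149 × 2580) / (212 × 936) = 384420 / 198432 = 1.93729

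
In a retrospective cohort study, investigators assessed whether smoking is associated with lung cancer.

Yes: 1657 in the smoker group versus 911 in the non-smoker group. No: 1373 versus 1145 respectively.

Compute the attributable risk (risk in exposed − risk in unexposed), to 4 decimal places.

0.1038

From the description: a = 1657, b = 1373, c = 911, d = 1145.
Risk in exposed = 1657/3030 = 0.546865; risk in unexposed = 911/2056 = 0.443093.
Risk difference = 0.546865 − 0.443093 = 0.103771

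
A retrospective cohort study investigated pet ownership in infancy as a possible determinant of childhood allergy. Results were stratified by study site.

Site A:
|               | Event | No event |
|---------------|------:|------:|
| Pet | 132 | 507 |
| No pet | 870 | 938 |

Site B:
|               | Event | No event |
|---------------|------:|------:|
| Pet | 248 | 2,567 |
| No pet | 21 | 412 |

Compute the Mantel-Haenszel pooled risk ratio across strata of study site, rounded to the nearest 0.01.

0.53

RR_MH = Σ(aᵢ·n₀ᵢ/nᵢ) / Σ(cᵢ·n₁ᵢ/nᵢ), with n₁ᵢ = aᵢ+bᵢ (exposed), n₀ᵢ = cᵢ+dᵢ (unexposed), nᵢ = n₁ᵢ+n₀ᵢ.
Stratum 1 (Site A): n₁ = 639, n₀ = 1808, n = 2447; a·n₀/n = 132·1808/2447 = 97.5300; c·n₁/n = 870·639/2447 = 227.1884
Stratum 2 (Site B): n₁ = 2815, n₀ = 433, n = 3248; a·n₀/n = 248·433/3248 = 33.0616; c·n₁/n = 21·2815/3248 = 18.2004
RR_MH = (97.5300 + 33.0616) / (227.1884 + 18.2004) = 130.5916 / 245.3888 = 0.53218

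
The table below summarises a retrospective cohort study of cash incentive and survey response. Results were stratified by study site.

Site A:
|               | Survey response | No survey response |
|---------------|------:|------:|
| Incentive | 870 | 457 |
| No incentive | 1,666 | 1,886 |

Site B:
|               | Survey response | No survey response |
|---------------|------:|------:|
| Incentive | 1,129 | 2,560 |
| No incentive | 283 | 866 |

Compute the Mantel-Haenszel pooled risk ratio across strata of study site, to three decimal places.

RR_MH = Σ(aᵢ·n₀ᵢ/nᵢ) / Σ(cᵢ·n₁ᵢ/nᵢ), with n₁ᵢ = aᵢ+bᵢ (exposed), n₀ᵢ = cᵢ+dᵢ (unexposed), nᵢ = n₁ᵢ+n₀ᵢ.
Stratum 1 (Site A): n₁ = 1327, n₀ = 3552, n = 4879; a·n₀/n = 870·3552/4879 = 633.3757; c·n₁/n = 1666·1327/4879 = 453.1220
Stratum 2 (Site B): n₁ = 3689, n₀ = 1149, n = 4838; a·n₀/n = 1129·1149/4838 = 268.1317; c·n₁/n = 283·3689/4838 = 215.7890
RR_MH = (633.3757 + 268.1317) / (453.1220 + 215.7890) = 901.5074 / 668.9109 = 1.34772

1.348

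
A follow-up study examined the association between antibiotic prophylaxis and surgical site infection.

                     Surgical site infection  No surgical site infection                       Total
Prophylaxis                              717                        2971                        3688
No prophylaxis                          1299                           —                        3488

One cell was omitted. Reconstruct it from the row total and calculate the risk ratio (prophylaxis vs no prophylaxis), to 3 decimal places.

0.522

The missing cell is in the unexposed row: 3488 − 1299 = 2189.
So a = 717, b = 2971, c = 1299, d = 2189.
RR = [a/(a+b)] / [c/(c+d)] = (717/3688) / (1299/3488) = 0.19441/0.37242 = 0.52203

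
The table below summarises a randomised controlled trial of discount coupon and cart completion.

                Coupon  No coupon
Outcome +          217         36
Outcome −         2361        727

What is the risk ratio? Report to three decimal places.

Reading the table with exposure as columns: a = 217 (Coupon, case), b = 2361 (Coupon, non-case), c = 36 (No coupon, case), d = 727.
Risk in exposed = 217/2578 = 0.08417; risk in unexposed = 36/763 = 0.04718.
RR = 0.08417 / 0.04718 = 1.78402
The risk among the exposed is 1.78 times that among the unexposed.

1.784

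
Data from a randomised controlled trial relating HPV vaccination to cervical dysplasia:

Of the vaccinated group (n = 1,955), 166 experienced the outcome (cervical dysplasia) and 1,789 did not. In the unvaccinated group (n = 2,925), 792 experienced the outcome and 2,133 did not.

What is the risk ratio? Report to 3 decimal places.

From the description: a = 166, b = 1789, c = 792, d = 2133.
Risk in exposed = 166/1955 = 0.08491; risk in unexposed = 792/2925 = 0.27077.
RR = 0.08491 / 0.27077 = 0.31359
The risk is 69% lower among the exposed than among the unexposed.

0.314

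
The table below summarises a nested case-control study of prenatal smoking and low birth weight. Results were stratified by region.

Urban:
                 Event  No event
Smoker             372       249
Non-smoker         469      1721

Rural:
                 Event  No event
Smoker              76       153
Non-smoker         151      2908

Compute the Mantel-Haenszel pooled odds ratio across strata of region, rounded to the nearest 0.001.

6.073

OR_MH = Σ(aᵢdᵢ/nᵢ) / Σ(bᵢcᵢ/nᵢ), where nᵢ is the stratum total.
Stratum 1 (Urban): n = 2811; a·d/n = 372·1721/2811 = 227.7524; b·c/n = 249·469/2811 = 41.5443
Stratum 2 (Rural): n = 3288; a·d/n = 76·2908/3288 = 67.2165; b·c/n = 153·151/3288 = 7.0265
OR_MH = (227.7524 + 67.2165) / (41.5443 + 7.0265) = 294.9689 / 48.5708 = 6.07297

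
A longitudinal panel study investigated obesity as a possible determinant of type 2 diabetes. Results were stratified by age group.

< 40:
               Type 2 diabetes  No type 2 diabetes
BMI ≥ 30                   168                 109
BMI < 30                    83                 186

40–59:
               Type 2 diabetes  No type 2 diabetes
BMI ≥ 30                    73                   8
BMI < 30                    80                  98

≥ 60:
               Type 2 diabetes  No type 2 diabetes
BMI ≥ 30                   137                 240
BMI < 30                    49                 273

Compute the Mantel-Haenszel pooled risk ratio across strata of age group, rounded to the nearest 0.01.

RR_MH = Σ(aᵢ·n₀ᵢ/nᵢ) / Σ(cᵢ·n₁ᵢ/nᵢ), with n₁ᵢ = aᵢ+bᵢ (exposed), n₀ᵢ = cᵢ+dᵢ (unexposed), nᵢ = n₁ᵢ+n₀ᵢ.
Stratum 1 (< 40): n₁ = 277, n₀ = 269, n = 546; a·n₀/n = 168·269/546 = 82.7692; c·n₁/n = 83·277/546 = 42.1081
Stratum 2 (40–59): n₁ = 81, n₀ = 178, n = 259; a·n₀/n = 73·178/259 = 50.1699; c·n₁/n = 80·81/259 = 25.0193
Stratum 3 (≥ 60): n₁ = 377, n₀ = 322, n = 699; a·n₀/n = 137·322/699 = 63.1102; c·n₁/n = 49·377/699 = 26.4278
RR_MH = (82.7692 + 50.1699 + 63.1102) / (42.1081 + 25.0193 + 26.4278) = 196.0493 / 93.5551 = 2.09555

2.10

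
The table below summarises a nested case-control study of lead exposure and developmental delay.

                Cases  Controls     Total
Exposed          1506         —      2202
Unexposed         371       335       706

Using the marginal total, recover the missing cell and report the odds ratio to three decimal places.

1.954

The missing cell is in the exposed row: 2202 − 1506 = 696.
So a = 1506, b = 696, c = 371, d = 335.
OR = (a·d)/(b·c) = (1506 × 335) / (696 × 371) = 504510 / 258216 = 1.95383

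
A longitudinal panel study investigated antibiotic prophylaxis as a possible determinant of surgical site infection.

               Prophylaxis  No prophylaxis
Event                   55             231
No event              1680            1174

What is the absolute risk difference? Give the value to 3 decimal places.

Reading the table with exposure as columns: a = 55 (Prophylaxis, case), b = 1680 (Prophylaxis, non-case), c = 231 (No prophylaxis, case), d = 1174.
Risk in exposed = 55/1735 = 0.031700; risk in unexposed = 231/1405 = 0.164413.
Risk difference = 0.031700 − 0.164413 = -0.132713

-0.133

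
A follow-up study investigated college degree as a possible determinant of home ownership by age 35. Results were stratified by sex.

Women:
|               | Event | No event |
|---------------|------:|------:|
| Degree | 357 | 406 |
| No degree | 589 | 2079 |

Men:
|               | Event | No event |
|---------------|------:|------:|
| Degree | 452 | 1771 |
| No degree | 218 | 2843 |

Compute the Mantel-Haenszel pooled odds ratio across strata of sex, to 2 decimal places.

3.22

OR_MH = Σ(aᵢdᵢ/nᵢ) / Σ(bᵢcᵢ/nᵢ), where nᵢ is the stratum total.
Stratum 1 (Women): n = 3431; a·d/n = 357·2079/3431 = 216.3226; b·c/n = 406·589/3431 = 69.6980
Stratum 2 (Men): n = 5284; a·d/n = 452·2843/5284 = 243.1938; b·c/n = 1771·218/5284 = 73.0655
OR_MH = (216.3226 + 243.1938) / (69.6980 + 73.0655) = 459.5164 / 142.7635 = 3.21872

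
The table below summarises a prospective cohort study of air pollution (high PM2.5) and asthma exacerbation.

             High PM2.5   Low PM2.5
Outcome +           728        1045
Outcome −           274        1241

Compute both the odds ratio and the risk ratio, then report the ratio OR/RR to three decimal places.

Reading the table with exposure as columns: a = 728 (High PM2.5, case), b = 274 (High PM2.5, non-case), c = 1045 (Low PM2.5, case), d = 1241.
OR = (728·1241)/(274·1045) = 903448/286330 = 3.15527
Risk in exposed = 728/1002 = 0.72655; risk in unexposed = 1045/2286 = 0.45713; RR = 1.58936
OR/RR = 3.15527 / 1.58936 = 1.98524
The outcome is not rare, so the OR lies further from 1 than the RR.

1.985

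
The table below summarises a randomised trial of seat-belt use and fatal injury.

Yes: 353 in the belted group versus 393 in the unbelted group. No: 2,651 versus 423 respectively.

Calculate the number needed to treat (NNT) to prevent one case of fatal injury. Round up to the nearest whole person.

Risk in treated group = 353/3004 = 0.11751; risk in control = 393/816 = 0.48162.
Absolute risk reduction = 0.48162 − 0.11751 = 0.36411
NNT = 1 / ARR = 1 / 0.36411 = 2.746 → round up → 3

3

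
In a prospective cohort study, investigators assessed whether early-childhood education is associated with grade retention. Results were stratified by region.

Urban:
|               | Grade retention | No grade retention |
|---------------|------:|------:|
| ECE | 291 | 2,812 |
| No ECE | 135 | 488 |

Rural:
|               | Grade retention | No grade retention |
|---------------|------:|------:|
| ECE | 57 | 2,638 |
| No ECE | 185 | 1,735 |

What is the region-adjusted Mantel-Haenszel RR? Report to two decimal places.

0.33

RR_MH = Σ(aᵢ·n₀ᵢ/nᵢ) / Σ(cᵢ·n₁ᵢ/nᵢ), with n₁ᵢ = aᵢ+bᵢ (exposed), n₀ᵢ = cᵢ+dᵢ (unexposed), nᵢ = n₁ᵢ+n₀ᵢ.
Stratum 1 (Urban): n₁ = 3103, n₀ = 623, n = 3726; a·n₀/n = 291·623/3726 = 48.6562; c·n₁/n = 135·3103/3726 = 112.4275
Stratum 2 (Rural): n₁ = 2695, n₀ = 1920, n = 4615; a·n₀/n = 57·1920/4615 = 23.7140; c·n₁/n = 185·2695/4615 = 108.0336
RR_MH = (48.6562 + 23.7140) / (112.4275 + 108.0336) = 72.3702 / 220.4611 = 0.32827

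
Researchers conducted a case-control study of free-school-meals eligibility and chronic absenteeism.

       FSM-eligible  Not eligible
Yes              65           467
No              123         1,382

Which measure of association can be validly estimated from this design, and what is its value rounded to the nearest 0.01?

Reading the table with exposure as columns: a = 65 (FSM-eligible, case), b = 123 (FSM-eligible, non-case), c = 467 (Not eligible, case), d = 1382.
This is a case-control study: participants were sampled on outcome status, so risks in the source population cannot be estimated directly — relative risk is not valid here. The odds ratio is the appropriate measure.
OR = (a·d)/(b·c) = (65 × 1382) / (123 × 467) = 89830 / 57441 = 1.56387

1.56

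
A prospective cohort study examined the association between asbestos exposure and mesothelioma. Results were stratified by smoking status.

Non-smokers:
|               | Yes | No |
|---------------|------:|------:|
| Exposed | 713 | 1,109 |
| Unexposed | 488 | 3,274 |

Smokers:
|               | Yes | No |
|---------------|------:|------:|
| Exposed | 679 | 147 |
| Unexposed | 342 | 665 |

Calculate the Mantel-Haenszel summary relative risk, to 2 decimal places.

2.72

RR_MH = Σ(aᵢ·n₀ᵢ/nᵢ) / Σ(cᵢ·n₁ᵢ/nᵢ), with n₁ᵢ = aᵢ+bᵢ (exposed), n₀ᵢ = cᵢ+dᵢ (unexposed), nᵢ = n₁ᵢ+n₀ᵢ.
Stratum 1 (Non-smokers): n₁ = 1822, n₀ = 3762, n = 5584; a·n₀/n = 713·3762/5584 = 480.3557; c·n₁/n = 488·1822/5584 = 159.2292
Stratum 2 (Smokers): n₁ = 826, n₀ = 1007, n = 1833; a·n₀/n = 679·1007/1833 = 373.0240; c·n₁/n = 342·826/1833 = 154.1146
RR_MH = (480.3557 + 373.0240) / (159.2292 + 154.1146) = 853.3797 / 313.3438 = 2.72346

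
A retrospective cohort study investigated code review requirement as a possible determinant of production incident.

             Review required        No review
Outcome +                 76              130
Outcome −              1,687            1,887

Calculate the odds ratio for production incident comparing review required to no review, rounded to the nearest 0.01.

Reading the table with exposure as columns: a = 76 (Review required, case), b = 1687 (Review required, non-case), c = 130 (No review, case), d = 1887.
OR = (a·d)/(b·c) = (76 × 1887) / (1687 × 130) = 143412 / 219310 = 0.65392
Exposure is associated with lower odds of production incident (OR = 0.65 < 1).

0.65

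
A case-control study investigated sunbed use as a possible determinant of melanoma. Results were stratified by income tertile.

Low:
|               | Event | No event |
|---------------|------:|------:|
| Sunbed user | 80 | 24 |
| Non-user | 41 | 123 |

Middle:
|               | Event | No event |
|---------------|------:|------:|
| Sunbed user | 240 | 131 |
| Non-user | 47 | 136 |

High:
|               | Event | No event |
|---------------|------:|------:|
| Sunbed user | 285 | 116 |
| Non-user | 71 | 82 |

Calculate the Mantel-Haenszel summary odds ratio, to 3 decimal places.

4.648

OR_MH = Σ(aᵢdᵢ/nᵢ) / Σ(bᵢcᵢ/nᵢ), where nᵢ is the stratum total.
Stratum 1 (Low): n = 268; a·d/n = 80·123/268 = 36.7164; b·c/n = 24·41/268 = 3.6716
Stratum 2 (Middle): n = 554; a·d/n = 240·136/554 = 58.9170; b·c/n = 131·47/554 = 11.1137
Stratum 3 (High): n = 554; a·d/n = 285·82/554 = 42.1841; b·c/n = 116·71/554 = 14.8664
OR_MH = (36.7164 + 58.9170 + 42.1841) / (3.6716 + 11.1137 + 14.8664) = 137.8175 / 29.6518 = 4.64787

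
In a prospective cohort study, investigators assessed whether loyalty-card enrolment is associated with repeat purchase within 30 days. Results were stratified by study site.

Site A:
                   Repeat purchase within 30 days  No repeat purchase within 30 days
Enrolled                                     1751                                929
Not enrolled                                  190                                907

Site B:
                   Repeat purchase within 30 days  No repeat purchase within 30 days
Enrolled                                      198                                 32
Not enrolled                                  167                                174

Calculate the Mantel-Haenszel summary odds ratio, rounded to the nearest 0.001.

8.572

OR_MH = Σ(aᵢdᵢ/nᵢ) / Σ(bᵢcᵢ/nᵢ), where nᵢ is the stratum total.
Stratum 1 (Site A): n = 3777; a·d/n = 1751·907/3777 = 420.4811; b·c/n = 929·190/3777 = 46.7329
Stratum 2 (Site B): n = 571; a·d/n = 198·174/571 = 60.3363; b·c/n = 32·167/571 = 9.3590
OR_MH = (420.4811 + 60.3363) / (46.7329 + 9.3590) = 480.8173 / 56.0919 = 8.57196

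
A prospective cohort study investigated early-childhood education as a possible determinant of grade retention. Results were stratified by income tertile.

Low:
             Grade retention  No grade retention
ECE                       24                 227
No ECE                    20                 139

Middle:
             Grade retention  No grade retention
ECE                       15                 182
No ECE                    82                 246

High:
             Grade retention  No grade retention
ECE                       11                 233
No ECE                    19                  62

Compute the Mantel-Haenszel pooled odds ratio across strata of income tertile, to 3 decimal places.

OR_MH = Σ(aᵢdᵢ/nᵢ) / Σ(bᵢcᵢ/nᵢ), where nᵢ is the stratum total.
Stratum 1 (Low): n = 410; a·d/n = 24·139/410 = 8.1366; b·c/n = 227·20/410 = 11.0732
Stratum 2 (Middle): n = 525; a·d/n = 15·246/525 = 7.0286; b·c/n = 182·82/525 = 28.4267
Stratum 3 (High): n = 325; a·d/n = 11·62/325 = 2.0985; b·c/n = 233·19/325 = 13.6215
OR_MH = (8.1366 + 7.0286 + 2.0985) / (11.0732 + 28.4267 + 13.6215) = 17.2636 / 53.1214 = 0.32498

0.325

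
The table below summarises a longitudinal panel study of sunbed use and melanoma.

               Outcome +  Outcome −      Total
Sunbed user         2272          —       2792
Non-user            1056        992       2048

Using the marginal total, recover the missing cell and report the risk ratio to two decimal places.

The missing cell is in the exposed row: 2792 − 2272 = 520.
So a = 2272, b = 520, c = 1056, d = 992.
RR = [a/(a+b)] / [c/(c+d)] = (2272/2792) / (1056/2048) = 0.81375/0.51562 = 1.57819

1.58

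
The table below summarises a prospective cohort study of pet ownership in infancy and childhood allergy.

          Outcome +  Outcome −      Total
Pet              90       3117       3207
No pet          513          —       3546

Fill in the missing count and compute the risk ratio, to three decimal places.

0.194

The missing cell is in the unexposed row: 3546 − 513 = 3033.
So a = 90, b = 3117, c = 513, d = 3033.
RR = [a/(a+b)] / [c/(c+d)] = (90/3207) / (513/3546) = 0.02806/0.14467 = 0.19398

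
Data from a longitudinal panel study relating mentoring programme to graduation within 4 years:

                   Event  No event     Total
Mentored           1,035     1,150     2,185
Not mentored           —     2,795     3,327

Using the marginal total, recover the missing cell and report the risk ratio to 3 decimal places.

The missing cell is in the unexposed row: 3327 − 2795 = 532.
So a = 1035, b = 1150, c = 532, d = 2795.
RR = [a/(a+b)] / [c/(c+d)] = (1035/2185) / (532/3327) = 0.47368/0.15990 = 2.96231

2.962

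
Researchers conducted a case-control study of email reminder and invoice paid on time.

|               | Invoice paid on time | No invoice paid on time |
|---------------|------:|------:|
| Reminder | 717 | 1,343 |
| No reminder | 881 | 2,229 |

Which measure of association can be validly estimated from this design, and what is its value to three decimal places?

1.351

Cells: a = 717, b = 1343, c = 881, d = 2229.
This is a case-control study: participants were sampled on outcome status, so risks in the source population cannot be estimated directly — relative risk is not valid here. The odds ratio is the appropriate measure.
OR = (a·d)/(b·c) = (717 × 2229) / (1343 × 881) = 1598193 / 1183183 = 1.35076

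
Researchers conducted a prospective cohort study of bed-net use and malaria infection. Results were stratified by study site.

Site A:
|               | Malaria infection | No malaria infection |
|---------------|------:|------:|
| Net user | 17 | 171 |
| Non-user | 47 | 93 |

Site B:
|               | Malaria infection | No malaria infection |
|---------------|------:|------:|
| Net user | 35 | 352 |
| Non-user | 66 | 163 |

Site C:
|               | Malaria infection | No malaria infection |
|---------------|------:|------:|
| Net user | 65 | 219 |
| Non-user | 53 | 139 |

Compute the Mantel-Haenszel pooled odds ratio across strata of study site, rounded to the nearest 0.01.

0.38

OR_MH = Σ(aᵢdᵢ/nᵢ) / Σ(bᵢcᵢ/nᵢ), where nᵢ is the stratum total.
Stratum 1 (Site A): n = 328; a·d/n = 17·93/328 = 4.8201; b·c/n = 171·47/328 = 24.5030
Stratum 2 (Site B): n = 616; a·d/n = 35·163/616 = 9.2614; b·c/n = 352·66/616 = 37.7143
Stratum 3 (Site C): n = 476; a·d/n = 65·139/476 = 18.9811; b·c/n = 219·53/476 = 24.3845
OR_MH = (4.8201 + 9.2614 + 18.9811) / (24.5030 + 37.7143 + 24.3845) = 33.0626 / 86.6018 = 0.38178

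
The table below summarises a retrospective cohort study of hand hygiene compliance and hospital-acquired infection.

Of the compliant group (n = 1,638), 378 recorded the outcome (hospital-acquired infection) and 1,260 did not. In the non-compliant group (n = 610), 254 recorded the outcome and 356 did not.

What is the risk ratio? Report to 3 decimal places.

From the description: a = 378, b = 1260, c = 254, d = 356.
Risk in exposed = 378/1638 = 0.23077; risk in unexposed = 254/610 = 0.41639.
RR = 0.23077 / 0.41639 = 0.55421
The risk is 45% lower among the exposed than among the unexposed.

0.554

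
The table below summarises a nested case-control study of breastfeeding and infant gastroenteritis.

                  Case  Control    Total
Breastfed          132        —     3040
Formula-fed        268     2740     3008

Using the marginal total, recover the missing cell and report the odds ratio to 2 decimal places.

The missing cell is in the exposed row: 3040 − 132 = 2908.
So a = 132, b = 2908, c = 268, d = 2740.
OR = (a·d)/(b·c) = (132 × 2740) / (2908 × 268) = 361680 / 779344 = 0.46408

0.46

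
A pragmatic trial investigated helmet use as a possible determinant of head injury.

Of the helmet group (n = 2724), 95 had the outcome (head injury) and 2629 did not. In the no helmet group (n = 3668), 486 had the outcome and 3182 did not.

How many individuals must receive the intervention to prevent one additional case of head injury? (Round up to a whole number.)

11

Risk in treated group = 95/2724 = 0.03488; risk in control = 486/3668 = 0.13250.
Absolute risk reduction = 0.13250 − 0.03488 = 0.09762
NNT = 1 / ARR = 1 / 0.09762 = 10.244 → round up → 11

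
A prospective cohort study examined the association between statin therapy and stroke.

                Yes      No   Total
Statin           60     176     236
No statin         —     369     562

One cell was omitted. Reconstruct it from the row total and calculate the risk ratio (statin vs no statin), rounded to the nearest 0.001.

The missing cell is in the unexposed row: 562 − 369 = 193.
So a = 60, b = 176, c = 193, d = 369.
RR = [a/(a+b)] / [c/(c+d)] = (60/236) / (193/562) = 0.25424/0.34342 = 0.74032

0.740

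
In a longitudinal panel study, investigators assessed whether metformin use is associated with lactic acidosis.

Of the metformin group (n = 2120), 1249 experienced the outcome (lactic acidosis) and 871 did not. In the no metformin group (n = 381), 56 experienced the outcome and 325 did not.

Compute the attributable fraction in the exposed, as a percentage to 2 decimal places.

From the description: a = 1249, b = 871, c = 56, d = 325.
Risk in exposed = 1249/2120 = 0.58915; risk in unexposed = 56/381 = 0.14698.
RR = 0.58915/0.14698 = 4.00833
AR% = (RR − 1)/RR × 100 = (4.00833 − 1)/4.00833 × 100 = 75.0520%

75.05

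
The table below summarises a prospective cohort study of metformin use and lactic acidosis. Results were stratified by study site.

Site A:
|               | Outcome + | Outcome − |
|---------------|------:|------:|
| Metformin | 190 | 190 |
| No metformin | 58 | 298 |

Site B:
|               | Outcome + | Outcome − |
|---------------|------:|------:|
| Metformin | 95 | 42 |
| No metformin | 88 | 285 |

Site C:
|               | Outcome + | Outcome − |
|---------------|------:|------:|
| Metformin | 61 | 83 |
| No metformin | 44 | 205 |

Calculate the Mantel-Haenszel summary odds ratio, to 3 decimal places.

OR_MH = Σ(aᵢdᵢ/nᵢ) / Σ(bᵢcᵢ/nᵢ), where nᵢ is the stratum total.
Stratum 1 (Site A): n = 736; a·d/n = 190·298/736 = 76.9293; b·c/n = 190·58/736 = 14.9728
Stratum 2 (Site B): n = 510; a·d/n = 95·285/510 = 53.0882; b·c/n = 42·88/510 = 7.2471
Stratum 3 (Site C): n = 393; a·d/n = 61·205/393 = 31.8193; b·c/n = 83·44/393 = 9.2926
OR_MH = (76.9293 + 53.0882 + 31.8193) / (14.9728 + 7.2471 + 9.2926) = 161.8369 / 31.5125 = 5.13564

5.136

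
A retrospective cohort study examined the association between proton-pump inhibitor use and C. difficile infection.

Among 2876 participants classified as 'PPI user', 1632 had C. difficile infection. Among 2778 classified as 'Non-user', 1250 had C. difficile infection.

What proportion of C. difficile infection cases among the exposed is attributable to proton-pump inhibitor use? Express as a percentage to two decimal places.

From the description: a = 1632, b = 1244, c = 1250, d = 1528.
Risk in exposed = 1632/2876 = 0.56745; risk in unexposed = 1250/2778 = 0.44996.
RR = 0.56745/0.44996 = 1.26111
AR% = (RR − 1)/RR × 100 = (1.26111 − 1)/1.26111 × 100 = 20.7049%

20.70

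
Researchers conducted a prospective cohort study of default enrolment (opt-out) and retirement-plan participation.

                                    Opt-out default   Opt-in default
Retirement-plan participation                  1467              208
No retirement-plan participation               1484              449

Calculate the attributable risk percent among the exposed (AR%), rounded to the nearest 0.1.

Reading the table with exposure as columns: a = 1467 (Opt-out default, case), b = 1484 (Opt-out default, non-case), c = 208 (Opt-in default, case), d = 449.
Risk in exposed = 1467/2951 = 0.49712; risk in unexposed = 208/657 = 0.31659.
RR = 0.49712/0.31659 = 1.57023
AR% = (RR − 1)/RR × 100 = (1.57023 − 1)/1.57023 × 100 = 36.3150%

36.3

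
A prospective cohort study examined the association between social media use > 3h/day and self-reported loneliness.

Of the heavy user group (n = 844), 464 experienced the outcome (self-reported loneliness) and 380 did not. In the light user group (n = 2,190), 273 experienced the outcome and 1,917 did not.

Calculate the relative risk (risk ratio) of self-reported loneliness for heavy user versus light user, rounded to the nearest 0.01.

4.41

From the description: a = 464, b = 380, c = 273, d = 1917.
Risk in exposed = 464/844 = 0.54976; risk in unexposed = 273/2190 = 0.12466.
RR = 0.54976 / 0.12466 = 4.41019
The risk among the exposed is 4.41 times that among the unexposed.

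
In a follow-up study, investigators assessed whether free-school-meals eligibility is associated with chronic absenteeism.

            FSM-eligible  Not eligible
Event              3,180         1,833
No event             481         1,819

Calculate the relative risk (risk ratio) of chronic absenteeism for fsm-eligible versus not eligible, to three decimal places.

Reading the table with exposure as columns: a = 3180 (FSM-eligible, case), b = 481 (FSM-eligible, non-case), c = 1833 (Not eligible, case), d = 1819.
Risk in exposed = 3180/3661 = 0.86862; risk in unexposed = 1833/3652 = 0.50192.
RR = 0.86862 / 0.50192 = 1.73060
The risk among the exposed is 1.73 times that among the unexposed.

1.731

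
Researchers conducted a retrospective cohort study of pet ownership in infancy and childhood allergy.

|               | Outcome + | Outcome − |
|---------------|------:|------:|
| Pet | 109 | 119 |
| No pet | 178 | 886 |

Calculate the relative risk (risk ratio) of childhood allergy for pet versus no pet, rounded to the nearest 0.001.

2.858

Cells: a = 109, b = 119, c = 178, d = 886.
Risk in exposed = 109/228 = 0.47807; risk in unexposed = 178/1064 = 0.16729.
RR = 0.47807 / 0.16729 = 2.85768
The risk among the exposed is 2.86 times that among the unexposed.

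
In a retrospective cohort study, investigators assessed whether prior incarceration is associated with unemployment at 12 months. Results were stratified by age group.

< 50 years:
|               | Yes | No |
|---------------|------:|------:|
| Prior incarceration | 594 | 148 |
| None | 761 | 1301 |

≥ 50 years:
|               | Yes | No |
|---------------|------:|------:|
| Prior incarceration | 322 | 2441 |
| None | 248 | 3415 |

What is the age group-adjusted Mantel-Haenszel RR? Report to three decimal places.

2.014

RR_MH = Σ(aᵢ·n₀ᵢ/nᵢ) / Σ(cᵢ·n₁ᵢ/nᵢ), with n₁ᵢ = aᵢ+bᵢ (exposed), n₀ᵢ = cᵢ+dᵢ (unexposed), nᵢ = n₁ᵢ+n₀ᵢ.
Stratum 1 (< 50 years): n₁ = 742, n₀ = 2062, n = 2804; a·n₀/n = 594·2062/2804 = 436.8146; c·n₁/n = 761·742/2804 = 201.3773
Stratum 2 (≥ 50 years): n₁ = 2763, n₀ = 3663, n = 6426; a·n₀/n = 322·3663/6426 = 183.5490; c·n₁/n = 248·2763/6426 = 106.6331
RR_MH = (436.8146 + 183.5490) / (201.3773 + 106.6331) = 620.3636 / 308.0104 = 2.01410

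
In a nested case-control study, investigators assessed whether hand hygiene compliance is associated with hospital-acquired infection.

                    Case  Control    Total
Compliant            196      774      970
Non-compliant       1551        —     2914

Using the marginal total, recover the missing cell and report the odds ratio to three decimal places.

The missing cell is in the unexposed row: 2914 − 1551 = 1363.
So a = 196, b = 774, c = 1551, d = 1363.
OR = (a·d)/(b·c) = (196 × 1363) / (774 × 1551) = 267148 / 1200474 = 0.22254

0.223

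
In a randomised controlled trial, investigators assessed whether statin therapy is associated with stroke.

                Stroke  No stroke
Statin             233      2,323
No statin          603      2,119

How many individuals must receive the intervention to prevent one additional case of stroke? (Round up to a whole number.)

Risk in treated group = 233/2556 = 0.09116; risk in control = 603/2722 = 0.22153.
Absolute risk reduction = 0.22153 − 0.09116 = 0.13037
NNT = 1 / ARR = 1 / 0.13037 = 7.670 → round up → 8

8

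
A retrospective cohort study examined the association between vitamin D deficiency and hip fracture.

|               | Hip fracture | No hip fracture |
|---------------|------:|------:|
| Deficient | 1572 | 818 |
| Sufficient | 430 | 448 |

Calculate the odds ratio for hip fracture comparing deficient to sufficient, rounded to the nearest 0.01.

Cells: a = 1572, b = 818, c = 430, d = 448.
OR = (a·d)/(b·c) = (1572 × 448) / (818 × 430) = 704256 / 351740 = 2.00221
The odds of hip fracture are about 2.00 times as high in the deficient group.

2.00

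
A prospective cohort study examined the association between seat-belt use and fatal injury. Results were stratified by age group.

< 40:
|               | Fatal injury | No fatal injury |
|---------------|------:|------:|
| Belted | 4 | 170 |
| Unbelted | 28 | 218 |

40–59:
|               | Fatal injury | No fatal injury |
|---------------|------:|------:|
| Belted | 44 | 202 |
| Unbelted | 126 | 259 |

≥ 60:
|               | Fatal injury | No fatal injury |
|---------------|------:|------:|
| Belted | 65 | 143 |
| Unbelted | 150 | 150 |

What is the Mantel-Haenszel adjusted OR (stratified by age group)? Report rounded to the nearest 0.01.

OR_MH = Σ(aᵢdᵢ/nᵢ) / Σ(bᵢcᵢ/nᵢ), where nᵢ is the stratum total.
Stratum 1 (< 40): n = 420; a·d/n = 4·218/420 = 2.0762; b·c/n = 170·28/420 = 11.3333
Stratum 2 (40–59): n = 631; a·d/n = 44·259/631 = 18.0602; b·c/n = 202·126/631 = 40.3360
Stratum 3 (≥ 60): n = 508; a·d/n = 65·150/508 = 19.1929; b·c/n = 143·150/508 = 42.2244
OR_MH = (2.0762 + 18.0602 + 19.1929) / (11.3333 + 40.3360 + 42.2244) = 39.3293 / 93.8937 = 0.41887

0.42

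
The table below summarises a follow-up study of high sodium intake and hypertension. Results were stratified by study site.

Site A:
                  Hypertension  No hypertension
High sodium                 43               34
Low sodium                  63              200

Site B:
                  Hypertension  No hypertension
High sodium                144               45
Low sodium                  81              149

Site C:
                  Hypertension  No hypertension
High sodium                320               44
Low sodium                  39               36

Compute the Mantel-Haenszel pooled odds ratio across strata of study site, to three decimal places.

5.434

OR_MH = Σ(aᵢdᵢ/nᵢ) / Σ(bᵢcᵢ/nᵢ), where nᵢ is the stratum total.
Stratum 1 (Site A): n = 340; a·d/n = 43·200/340 = 25.2941; b·c/n = 34·63/340 = 6.3000
Stratum 2 (Site B): n = 419; a·d/n = 144·149/419 = 51.2076; b·c/n = 45·81/419 = 8.6993
Stratum 3 (Site C): n = 439; a·d/n = 320·36/439 = 26.2415; b·c/n = 44·39/439 = 3.9089
OR_MH = (25.2941 + 51.2076 + 26.2415) / (6.3000 + 8.6993 + 3.9089) = 102.7432 / 18.9082 = 5.43380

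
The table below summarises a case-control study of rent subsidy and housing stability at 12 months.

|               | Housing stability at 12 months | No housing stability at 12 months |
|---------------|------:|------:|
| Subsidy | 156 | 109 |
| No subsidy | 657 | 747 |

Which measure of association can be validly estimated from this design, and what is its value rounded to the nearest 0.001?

1.627

Cells: a = 156, b = 109, c = 657, d = 747.
This is a case-control study: participants were sampled on outcome status, so risks in the source population cannot be estimated directly — relative risk is not valid here. The odds ratio is the appropriate measure.
OR = (a·d)/(b·c) = (156 × 747) / (109 × 657) = 116532 / 71613 = 1.62725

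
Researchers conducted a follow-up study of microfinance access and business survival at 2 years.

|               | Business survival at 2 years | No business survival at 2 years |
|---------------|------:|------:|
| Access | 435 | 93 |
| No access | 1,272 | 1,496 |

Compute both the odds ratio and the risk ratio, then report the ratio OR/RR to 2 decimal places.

Cells: a = 435, b = 93, c = 1272, d = 1496.
OR = (435·1496)/(93·1272) = 650760/118296 = 5.50112
Risk in exposed = 435/528 = 0.82386; risk in unexposed = 1272/2768 = 0.45954; RR = 1.79281
OR/RR = 5.50112 / 1.79281 = 3.06843
The outcome is not rare, so the OR lies further from 1 than the RR.

3.07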